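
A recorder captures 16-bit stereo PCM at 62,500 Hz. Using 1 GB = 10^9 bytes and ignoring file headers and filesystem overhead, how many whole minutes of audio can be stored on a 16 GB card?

1,066 minutes

Uncompressed byte rate = 62,500 × 2 × 2 = 250,000 bytes/s.
Capacity = 16 × 1,000,000,000 = 16,000,000,000 bytes.
16,000,000,000 / 250,000 ≈ 64000 s → 1,066 minutes.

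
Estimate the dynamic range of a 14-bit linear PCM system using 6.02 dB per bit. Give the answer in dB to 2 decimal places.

14 × 6.02 = 84.28 dB.

84.28 dB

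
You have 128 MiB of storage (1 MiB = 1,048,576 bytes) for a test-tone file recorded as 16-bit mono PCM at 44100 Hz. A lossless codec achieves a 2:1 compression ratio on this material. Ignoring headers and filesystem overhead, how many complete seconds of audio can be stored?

Uncompressed byte rate = 44,100 × 2 × 1 = 88,200 bytes/s.
After 2:1 compression, effective rate ≈ 44100 bytes/s.
Capacity = 128 × 1,048,576 = 134,217,728 bytes.
134,217,728 / effective rate ≈ 3043.49 s → 3,043 seconds.

3,043 seconds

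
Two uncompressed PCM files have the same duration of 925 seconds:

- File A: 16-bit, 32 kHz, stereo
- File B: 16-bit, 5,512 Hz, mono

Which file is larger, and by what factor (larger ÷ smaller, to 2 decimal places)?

File A: 32,000 × 2 × 2 = 128,000 bytes/s.
File B: 5,512 × 2 × 1 = 11,024 bytes/s.
File A is larger; ratio = 118,400,000 / 10,197,200 = 11.61.

File A, by a factor of 11.61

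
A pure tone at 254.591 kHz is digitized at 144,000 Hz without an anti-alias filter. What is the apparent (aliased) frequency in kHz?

Nyquist = 144,000/2 = 72,000 Hz; 254,591 Hz exceeds it.
Alias = |254,591 − 2×144,000| = |254,591 − 288,000| = 33,409 Hz = 33.409 kHz.

33.409 kHz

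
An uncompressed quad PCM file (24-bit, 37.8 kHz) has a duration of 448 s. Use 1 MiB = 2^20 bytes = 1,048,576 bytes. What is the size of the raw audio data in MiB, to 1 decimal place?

Bytes = 37,800 samples/s × 448 s × 3 bytes/sample × 4 ch = 203,212,800 bytes.
203,212,800 / 1,048,576 = 193.8 MiB.

193.8 MiB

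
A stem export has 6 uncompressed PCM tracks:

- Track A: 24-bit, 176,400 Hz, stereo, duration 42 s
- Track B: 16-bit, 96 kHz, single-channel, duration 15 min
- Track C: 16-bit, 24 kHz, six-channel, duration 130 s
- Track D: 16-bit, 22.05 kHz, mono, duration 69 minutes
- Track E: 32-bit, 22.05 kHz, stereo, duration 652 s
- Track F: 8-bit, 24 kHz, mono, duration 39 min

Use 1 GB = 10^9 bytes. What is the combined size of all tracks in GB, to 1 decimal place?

Track A: 176,400 × 42 × 3 × 2 = 44,452,800 bytes.
Track B: 15 min = 900 s; 96,000 × 900 × 2 × 1 = 172,800,000 bytes.
Track C: 24,000 × 130 × 2 × 6 = 37,440,000 bytes.
Track D: 69 minutes = 4,140 s; 22,050 × 4,140 × 2 × 1 = 182,574,000 bytes.
Track E: 22,050 × 652 × 4 × 2 = 115,012,800 bytes.
Track F: 39 min = 2,340 s; 24,000 × 2,340 × 1 × 1 = 56,160,000 bytes.
Total = 608,439,600 bytes = 0.6 GB.

0.6 GB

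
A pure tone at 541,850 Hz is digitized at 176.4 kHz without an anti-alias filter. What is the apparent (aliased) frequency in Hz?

Nyquist = 176,400/2 = 88,200 Hz; 541,850 Hz exceeds it.
Alias = |541,850 − 3×176,400| = |541,850 − 529,200| = 12,650 Hz.

12,650 Hz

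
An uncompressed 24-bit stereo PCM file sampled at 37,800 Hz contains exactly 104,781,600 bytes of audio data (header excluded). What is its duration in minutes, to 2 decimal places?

7.70 minutes

Byte rate = 37,800 × 3 × 2 = 226,800 bytes/s.
Duration = 104,781,600 / 226,800 = 462 s.
462 s / 60 = 7.70 minutes.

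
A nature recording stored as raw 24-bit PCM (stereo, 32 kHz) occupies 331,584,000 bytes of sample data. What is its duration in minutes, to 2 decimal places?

Byte rate = 32,000 × 3 × 2 = 192,000 bytes/s.
Duration = 331,584,000 / 192,000 = 1,727 s.
1,727 s / 60 = 28.78 minutes.

28.78 minutes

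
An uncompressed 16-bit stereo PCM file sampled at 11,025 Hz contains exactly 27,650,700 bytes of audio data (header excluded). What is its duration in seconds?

Byte rate = 11,025 × 2 × 2 = 44,100 bytes/s.
Duration = 27,650,700 / 44,100 = 627 s.

627 seconds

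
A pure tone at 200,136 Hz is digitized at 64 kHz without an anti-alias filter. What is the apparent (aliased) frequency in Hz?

8,136 Hz

Nyquist = 64,000/2 = 32,000 Hz; 200,136 Hz exceeds it.
Alias = |200,136 − 3×64,000| = |200,136 − 192,000| = 8,136 Hz.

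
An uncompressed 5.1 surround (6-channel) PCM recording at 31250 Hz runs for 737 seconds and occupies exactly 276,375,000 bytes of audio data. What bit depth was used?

16 bits

Bytes per sample = 276,375,000 / (31,250 × 737 × 6) = 276,375,000 / 138,187,500 = 2.
Bit depth = 2 × 8 = 16 bits.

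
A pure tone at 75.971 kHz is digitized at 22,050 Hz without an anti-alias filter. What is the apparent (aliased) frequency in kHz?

9.821 kHz

Nyquist = 22,050/2 = 11,025 Hz; 75,971 Hz exceeds it.
Alias = |75,971 − 3×22,050| = |75,971 − 66,150| = 9,821 Hz = 9.821 kHz.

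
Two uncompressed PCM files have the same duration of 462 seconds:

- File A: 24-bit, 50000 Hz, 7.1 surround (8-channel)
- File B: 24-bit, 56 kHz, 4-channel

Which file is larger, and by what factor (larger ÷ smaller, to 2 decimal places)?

File A: 50,000 × 3 × 8 = 1,200,000 bytes/s.
File B: 56,000 × 3 × 4 = 672,000 bytes/s.
File A is larger; ratio = 554,400,000 / 310,464,000 = 1.79.

File A, by a factor of 1.79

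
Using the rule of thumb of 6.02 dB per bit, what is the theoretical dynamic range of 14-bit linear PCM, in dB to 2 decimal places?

84.28 dB

14 × 6.02 = 84.28 dB.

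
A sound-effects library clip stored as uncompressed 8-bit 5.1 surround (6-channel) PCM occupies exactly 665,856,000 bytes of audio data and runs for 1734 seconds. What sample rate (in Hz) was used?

64,000 Hz

Bytes = sample_rate × seconds × bytes_per_sample × channels.
sample_rate = 665,856,000 / (1,734 × 1 × 6) = 665,856,000 / 10,404 = 64,000 Hz.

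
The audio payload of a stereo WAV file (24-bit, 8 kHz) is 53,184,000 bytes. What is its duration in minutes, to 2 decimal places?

18.47 minutes

Byte rate = 8,000 × 3 × 2 = 48,000 bytes/s.
Duration = 53,184,000 / 48,000 = 1,108 s.
1,108 s / 60 = 18.47 minutes.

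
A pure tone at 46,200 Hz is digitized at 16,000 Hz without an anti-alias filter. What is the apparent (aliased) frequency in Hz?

1,800 Hz

Nyquist = 16,000/2 = 8,000 Hz; 46,200 Hz exceeds it.
Alias = |46,200 − 3×16,000| = |46,200 − 48,000| = 1,800 Hz.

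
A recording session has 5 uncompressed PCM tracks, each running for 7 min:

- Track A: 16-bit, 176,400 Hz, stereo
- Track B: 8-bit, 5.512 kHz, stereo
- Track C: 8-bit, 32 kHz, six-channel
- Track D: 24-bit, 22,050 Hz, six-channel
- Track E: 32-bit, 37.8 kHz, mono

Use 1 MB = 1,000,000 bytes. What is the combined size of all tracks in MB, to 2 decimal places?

7 min = 420 s.
Track A: 176,400 × 420 × 2 × 2 = 296,352,000 bytes.
Track B: 5,512 × 420 × 1 × 2 = 4,630,080 bytes.
Track C: 32,000 × 420 × 1 × 6 = 80,640,000 bytes.
Track D: 22,050 × 420 × 3 × 6 = 166,698,000 bytes.
Track E: 37,800 × 420 × 4 × 1 = 63,504,000 bytes.
Total = 611,824,080 bytes = 611.82 MB.

611.82 MB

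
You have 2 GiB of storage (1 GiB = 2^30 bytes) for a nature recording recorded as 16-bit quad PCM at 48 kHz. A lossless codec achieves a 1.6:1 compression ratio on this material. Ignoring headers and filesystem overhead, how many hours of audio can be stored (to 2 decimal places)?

2.49 hours

Uncompressed byte rate = 48,000 × 2 × 4 = 384,000 bytes/s.
After 1.6:1 compression, effective rate ≈ 240000 bytes/s.
Capacity = 2 × 1,073,741,824 = 2,147,483,648 bytes.
2,147,483,648 / effective rate ≈ 8947.85 s → 2.49 hours.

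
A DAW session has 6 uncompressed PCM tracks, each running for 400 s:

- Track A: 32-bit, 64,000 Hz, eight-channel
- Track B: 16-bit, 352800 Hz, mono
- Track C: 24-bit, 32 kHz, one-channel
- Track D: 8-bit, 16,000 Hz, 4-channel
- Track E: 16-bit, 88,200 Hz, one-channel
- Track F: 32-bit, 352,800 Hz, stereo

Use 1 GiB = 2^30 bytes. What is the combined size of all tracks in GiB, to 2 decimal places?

2.20 GiB

Track A: 64,000 × 400 × 4 × 8 = 819,200,000 bytes.
Track B: 352,800 × 400 × 2 × 1 = 282,240,000 bytes.
Track C: 32,000 × 400 × 3 × 1 = 38,400,000 bytes.
Track D: 16,000 × 400 × 1 × 4 = 25,600,000 bytes.
Track E: 88,200 × 400 × 2 × 1 = 70,560,000 bytes.
Track F: 352,800 × 400 × 4 × 2 = 1,128,960,000 bytes.
Total = 2,364,960,000 bytes = 2.20 GiB.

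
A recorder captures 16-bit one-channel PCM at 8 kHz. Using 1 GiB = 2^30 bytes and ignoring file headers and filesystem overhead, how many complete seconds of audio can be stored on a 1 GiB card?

67,108 seconds

Uncompressed byte rate = 8,000 × 2 × 1 = 16,000 bytes/s.
Capacity = 1 × 1,073,741,824 = 1,073,741,824 bytes.
1,073,741,824 / 16,000 ≈ 67108.86 s → 67,108 seconds.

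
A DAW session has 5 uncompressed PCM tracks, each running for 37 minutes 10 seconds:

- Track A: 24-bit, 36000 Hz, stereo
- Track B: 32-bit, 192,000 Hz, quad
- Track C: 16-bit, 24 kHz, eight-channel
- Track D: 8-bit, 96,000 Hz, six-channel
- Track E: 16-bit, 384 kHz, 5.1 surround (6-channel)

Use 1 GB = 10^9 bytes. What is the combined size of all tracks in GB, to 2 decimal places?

19.75 GB

37 minutes 10 seconds = 2,230 s.
Track A: 36,000 × 2,230 × 3 × 2 = 481,680,000 bytes.
Track B: 192,000 × 2,230 × 4 × 4 = 6,850,560,000 bytes.
Track C: 24,000 × 2,230 × 2 × 8 = 856,320,000 bytes.
Track D: 96,000 × 2,230 × 1 × 6 = 1,284,480,000 bytes.
Track E: 384,000 × 2,230 × 2 × 6 = 10,275,840,000 bytes.
Total = 19,748,880,000 bytes = 19.75 GB.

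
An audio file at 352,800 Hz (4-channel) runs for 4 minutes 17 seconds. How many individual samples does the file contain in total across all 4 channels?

4 minutes 17 seconds = 257 s.
352,800 × 257 s × 4 ch = 362,678,400 samples.

362,678,400 samples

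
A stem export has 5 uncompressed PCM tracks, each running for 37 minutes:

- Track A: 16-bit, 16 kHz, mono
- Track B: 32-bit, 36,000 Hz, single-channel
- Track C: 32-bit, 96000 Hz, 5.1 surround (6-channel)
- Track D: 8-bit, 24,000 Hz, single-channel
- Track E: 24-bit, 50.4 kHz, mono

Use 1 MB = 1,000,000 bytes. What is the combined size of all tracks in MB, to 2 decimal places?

37 minutes = 2,220 s.
Track A: 16,000 × 2,220 × 2 × 1 = 71,040,000 bytes.
Track B: 36,000 × 2,220 × 4 × 1 = 319,680,000 bytes.
Track C: 96,000 × 2,220 × 4 × 6 = 5,114,880,000 bytes.
Track D: 24,000 × 2,220 × 1 × 1 = 53,280,000 bytes.
Track E: 50,400 × 2,220 × 3 × 1 = 335,664,000 bytes.
Total = 5,894,544,000 bytes = 5894.54 MB.

5894.54 MB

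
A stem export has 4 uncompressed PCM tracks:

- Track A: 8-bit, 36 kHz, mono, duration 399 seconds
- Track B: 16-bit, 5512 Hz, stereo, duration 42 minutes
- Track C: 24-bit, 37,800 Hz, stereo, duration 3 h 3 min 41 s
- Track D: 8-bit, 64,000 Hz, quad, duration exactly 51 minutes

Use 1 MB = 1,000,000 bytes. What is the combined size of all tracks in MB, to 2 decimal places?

3352.85 MB

Track A: 36,000 × 399 × 1 × 1 = 14,364,000 bytes.
Track B: 42 minutes = 2,520 s; 5,512 × 2,520 × 2 × 2 = 55,560,960 bytes.
Track C: 3 h 3 min 41 s = 11,021 s; 37,800 × 11,021 × 3 × 2 = 2,499,562,800 bytes.
Track D: exactly 51 minutes = 3,060 s; 64,000 × 3,060 × 1 × 4 = 783,360,000 bytes.
Total = 3,352,847,760 bytes = 3352.85 MB.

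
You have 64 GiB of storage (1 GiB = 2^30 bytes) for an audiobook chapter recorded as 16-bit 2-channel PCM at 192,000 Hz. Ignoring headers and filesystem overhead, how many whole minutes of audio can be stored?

Uncompressed byte rate = 192,000 × 2 × 2 = 768,000 bytes/s.
Capacity = 64 × 1,073,741,824 = 68,719,476,736 bytes.
68,719,476,736 / 768,000 ≈ 89478.49 s → 1,491 minutes.

1,491 minutes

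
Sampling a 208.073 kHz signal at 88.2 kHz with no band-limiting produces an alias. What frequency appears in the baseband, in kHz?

Nyquist = 88,200/2 = 44,100 Hz; 208,073 Hz exceeds it.
Alias = |208,073 − 2×88,200| = |208,073 − 176,400| = 31,673 Hz = 31.673 kHz.

31.673 kHz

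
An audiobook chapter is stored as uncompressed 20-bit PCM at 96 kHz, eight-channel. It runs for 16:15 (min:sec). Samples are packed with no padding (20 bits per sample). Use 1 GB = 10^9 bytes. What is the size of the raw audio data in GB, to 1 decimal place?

1.9 GB

Duration = 16:15 (min:sec) = 975 s.
Bits = 96,000 × 975 × 20 × 8 = 14,976,000,000 bits = 1,872,000,000 bytes.
1,872,000,000 / 1,000,000,000 = 1.9 GB.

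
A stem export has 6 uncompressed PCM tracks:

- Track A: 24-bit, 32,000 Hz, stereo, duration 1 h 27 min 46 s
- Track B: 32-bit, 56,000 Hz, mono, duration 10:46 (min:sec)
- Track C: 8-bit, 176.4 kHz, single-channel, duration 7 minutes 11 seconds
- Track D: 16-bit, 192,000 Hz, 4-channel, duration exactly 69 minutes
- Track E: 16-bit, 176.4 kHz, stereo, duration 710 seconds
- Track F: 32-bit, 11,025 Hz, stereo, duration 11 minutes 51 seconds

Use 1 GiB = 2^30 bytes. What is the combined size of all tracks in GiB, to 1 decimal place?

Track A: 1 h 27 min 46 s = 5,266 s; 32,000 × 5,266 × 3 × 2 = 1,011,072,000 bytes.
Track B: 10:46 (min:sec) = 646 s; 56,000 × 646 × 4 × 1 = 144,704,000 bytes.
Track C: 7 minutes 11 seconds = 431 s; 176,400 × 431 × 1 × 1 = 76,028,400 bytes.
Track D: exactly 69 minutes = 4,140 s; 192,000 × 4,140 × 2 × 4 = 6,359,040,000 bytes.
Track E: 176,400 × 710 × 2 × 2 = 500,976,000 bytes.
Track F: 11 minutes 51 seconds = 711 s; 11,025 × 711 × 4 × 2 = 62,710,200 bytes.
Total = 8,154,530,600 bytes = 7.6 GiB.

7.6 GiB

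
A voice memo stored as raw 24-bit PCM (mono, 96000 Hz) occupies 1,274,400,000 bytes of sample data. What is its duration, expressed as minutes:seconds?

Byte rate = 96,000 × 3 × 1 = 288,000 bytes/s.
Duration = 1,274,400,000 / 288,000 = 4,425 s.
4,425 s = 73:45.

73:45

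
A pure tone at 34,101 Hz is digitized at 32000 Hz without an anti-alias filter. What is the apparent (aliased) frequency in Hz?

Nyquist = 32,000/2 = 16,000 Hz; 34,101 Hz exceeds it.
Alias = |34,101 − 1×32,000| = |34,101 − 32,000| = 2,101 Hz.

2,101 Hz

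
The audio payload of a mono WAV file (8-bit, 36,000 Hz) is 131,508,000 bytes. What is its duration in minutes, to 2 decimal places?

60.88 minutes

Byte rate = 36,000 × 1 × 1 = 36,000 bytes/s.
Duration = 131,508,000 / 36,000 = 3,653 s.
3,653 s / 60 = 60.88 minutes.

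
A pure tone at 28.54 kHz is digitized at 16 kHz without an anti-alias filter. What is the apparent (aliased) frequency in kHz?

Nyquist = 16,000/2 = 8,000 Hz; 28,540 Hz exceeds it.
Alias = |28,540 − 2×16,000| = |28,540 − 32,000| = 3,460 Hz = 3.46 kHz.

3.46 kHz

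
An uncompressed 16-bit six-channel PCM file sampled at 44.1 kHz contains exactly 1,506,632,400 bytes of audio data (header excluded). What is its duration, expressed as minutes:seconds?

Byte rate = 44,100 × 2 × 6 = 529,200 bytes/s.
Duration = 1,506,632,400 / 529,200 = 2,847 s.
2,847 s = 47:27.

47:27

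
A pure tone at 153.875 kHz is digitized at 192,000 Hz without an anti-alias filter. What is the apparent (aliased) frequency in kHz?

Nyquist = 192,000/2 = 96,000 Hz; 153,875 Hz exceeds it.
Alias = |153,875 − 1×192,000| = |153,875 − 192,000| = 38,125 Hz = 38.125 kHz.

38.125 kHz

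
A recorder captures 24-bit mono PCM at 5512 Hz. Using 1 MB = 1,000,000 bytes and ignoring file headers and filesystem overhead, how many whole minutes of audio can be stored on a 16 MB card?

Uncompressed byte rate = 5,512 × 3 × 1 = 16,536 bytes/s.
Capacity = 16 × 1,000,000 = 16,000,000 bytes.
16,000,000 / 16,536 ≈ 967.59 s → 16 minutes.

16 minutes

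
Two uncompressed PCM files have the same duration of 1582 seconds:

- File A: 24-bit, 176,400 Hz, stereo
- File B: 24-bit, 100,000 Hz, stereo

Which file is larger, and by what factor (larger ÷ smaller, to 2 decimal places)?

File A: 176,400 × 3 × 2 = 1,058,400 bytes/s.
File B: 100,000 × 3 × 2 = 600,000 bytes/s.
File A is larger; ratio = 1,674,388,800 / 949,200,000 = 1.76.

File A, by a factor of 1.76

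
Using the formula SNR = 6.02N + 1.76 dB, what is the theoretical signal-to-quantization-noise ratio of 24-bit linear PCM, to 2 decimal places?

6.02 × 24 + 1.76 = 146.24 dB.

146.24 dB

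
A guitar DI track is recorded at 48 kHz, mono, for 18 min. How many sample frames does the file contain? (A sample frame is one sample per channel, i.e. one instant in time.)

18 min = 1,080 s.
48,000 samples/s × 1,080 s = 51,840,000 frames.

51,840,000 sample frames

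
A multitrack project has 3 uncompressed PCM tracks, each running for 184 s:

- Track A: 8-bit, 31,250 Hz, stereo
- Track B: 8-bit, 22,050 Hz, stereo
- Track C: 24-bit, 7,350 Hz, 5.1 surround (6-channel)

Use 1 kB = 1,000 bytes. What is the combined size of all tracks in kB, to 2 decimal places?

Track A: 31,250 × 184 × 1 × 2 = 11,500,000 bytes.
Track B: 22,050 × 184 × 1 × 2 = 8,114,400 bytes.
Track C: 7,350 × 184 × 3 × 6 = 24,343,200 bytes.
Total = 43,957,600 bytes = 43957.60 kB.

43957.60 kB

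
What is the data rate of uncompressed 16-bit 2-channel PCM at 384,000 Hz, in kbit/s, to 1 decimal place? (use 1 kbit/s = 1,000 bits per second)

Bit rate = 384,000 × 16 × 2 = 12,288,000 bits/s.
= 12288.0 kbit/s.

12288.0 kbit/s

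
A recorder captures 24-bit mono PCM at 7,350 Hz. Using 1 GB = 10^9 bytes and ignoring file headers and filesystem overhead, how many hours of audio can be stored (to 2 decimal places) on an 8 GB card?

Uncompressed byte rate = 7,350 × 3 × 1 = 22,050 bytes/s.
Capacity = 8 × 1,000,000,000 = 8,000,000,000 bytes.
8,000,000,000 / 22,050 ≈ 362811.79 s → 100.78 hours.

100.78 hours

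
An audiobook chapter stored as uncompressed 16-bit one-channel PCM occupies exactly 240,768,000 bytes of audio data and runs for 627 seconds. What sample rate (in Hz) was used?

Bytes = sample_rate × seconds × bytes_per_sample × channels.
sample_rate = 240,768,000 / (627 × 2 × 1) = 240,768,000 / 1,254 = 192,000 Hz.

192,000 Hz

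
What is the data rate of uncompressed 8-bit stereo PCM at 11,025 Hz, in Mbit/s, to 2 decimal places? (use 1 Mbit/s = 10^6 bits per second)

Bit rate = 11,025 × 8 × 2 = 176,400 bits/s.
= 0.18 Mbit/s.

0.18 Mbit/s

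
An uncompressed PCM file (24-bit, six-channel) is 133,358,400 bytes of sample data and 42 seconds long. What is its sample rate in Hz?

176,400 Hz

Bytes = sample_rate × seconds × bytes_per_sample × channels.
sample_rate = 133,358,400 / (42 × 3 × 6) = 133,358,400 / 756 = 176,400 Hz.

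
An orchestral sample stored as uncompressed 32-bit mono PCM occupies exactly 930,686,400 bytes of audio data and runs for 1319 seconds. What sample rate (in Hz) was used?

Bytes = sample_rate × seconds × bytes_per_sample × channels.
sample_rate = 930,686,400 / (1,319 × 4 × 1) = 930,686,400 / 5,276 = 176,400 Hz.

176,400 Hz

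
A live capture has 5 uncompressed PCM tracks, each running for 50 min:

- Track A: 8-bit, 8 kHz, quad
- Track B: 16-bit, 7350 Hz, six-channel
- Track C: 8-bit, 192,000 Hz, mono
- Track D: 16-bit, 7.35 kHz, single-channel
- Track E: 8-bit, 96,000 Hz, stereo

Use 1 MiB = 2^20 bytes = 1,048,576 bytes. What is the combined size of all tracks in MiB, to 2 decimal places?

1484.58 MiB

50 min = 3,000 s.
Track A: 8,000 × 3,000 × 1 × 4 = 96,000,000 bytes.
Track B: 7,350 × 3,000 × 2 × 6 = 264,600,000 bytes.
Track C: 192,000 × 3,000 × 1 × 1 = 576,000,000 bytes.
Track D: 7,350 × 3,000 × 2 × 1 = 44,100,000 bytes.
Track E: 96,000 × 3,000 × 1 × 2 = 576,000,000 bytes.
Total = 1,556,700,000 bytes = 1484.58 MiB.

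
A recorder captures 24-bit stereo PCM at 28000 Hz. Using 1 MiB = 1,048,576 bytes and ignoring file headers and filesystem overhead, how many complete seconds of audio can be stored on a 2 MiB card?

12 seconds

Uncompressed byte rate = 28,000 × 3 × 2 = 168,000 bytes/s.
Capacity = 2 × 1,048,576 = 2,097,152 bytes.
2,097,152 / 168,000 ≈ 12.48 s → 12 seconds.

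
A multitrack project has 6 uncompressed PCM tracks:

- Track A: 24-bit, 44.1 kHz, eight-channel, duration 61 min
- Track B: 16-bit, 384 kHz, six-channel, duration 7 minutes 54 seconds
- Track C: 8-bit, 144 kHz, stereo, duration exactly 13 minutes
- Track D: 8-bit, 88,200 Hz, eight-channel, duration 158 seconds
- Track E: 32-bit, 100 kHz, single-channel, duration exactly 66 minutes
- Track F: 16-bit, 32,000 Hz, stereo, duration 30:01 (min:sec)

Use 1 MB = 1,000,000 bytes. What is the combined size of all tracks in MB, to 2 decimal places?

8208.59 MB

Track A: 61 min = 3,660 s; 44,100 × 3,660 × 3 × 8 = 3,873,744,000 bytes.
Track B: 7 minutes 54 seconds = 474 s; 384,000 × 474 × 2 × 6 = 2,184,192,000 bytes.
Track C: exactly 13 minutes = 780 s; 144,000 × 780 × 1 × 2 = 224,640,000 bytes.
Track D: 88,200 × 158 × 1 × 8 = 111,484,800 bytes.
Track E: exactly 66 minutes = 3,960 s; 100,000 × 3,960 × 4 × 1 = 1,584,000,000 bytes.
Track F: 30:01 (min:sec) = 1,801 s; 32,000 × 1,801 × 2 × 2 = 230,528,000 bytes.
Total = 8,208,588,800 bytes = 8208.59 MB.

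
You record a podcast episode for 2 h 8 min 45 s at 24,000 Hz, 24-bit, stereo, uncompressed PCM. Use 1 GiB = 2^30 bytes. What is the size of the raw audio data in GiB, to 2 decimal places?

Duration = 2 h 8 min 45 s = 7,725 s.
Bytes = 24,000 samples/s × 7,725 s × 3 bytes/sample × 2 ch = 1,112,400,000 bytes.
1,112,400,000 / 1,073,741,824 = 1.04 GiB.

1.04 GiB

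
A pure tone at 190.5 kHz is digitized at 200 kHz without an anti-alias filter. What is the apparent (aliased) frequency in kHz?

Nyquist = 200,000/2 = 100,000 Hz; 190,500 Hz exceeds it.
Alias = |190,500 − 1×200,000| = |190,500 − 200,000| = 9,500 Hz = 9.5 kHz.

9.5 kHz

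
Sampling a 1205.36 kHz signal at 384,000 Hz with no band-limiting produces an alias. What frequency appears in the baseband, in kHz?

53.36 kHz

Nyquist = 384,000/2 = 192,000 Hz; 1,205,360 Hz exceeds it.
Alias = |1,205,360 − 3×384,000| = |1,205,360 − 1,152,000| = 53,360 Hz = 53.36 kHz.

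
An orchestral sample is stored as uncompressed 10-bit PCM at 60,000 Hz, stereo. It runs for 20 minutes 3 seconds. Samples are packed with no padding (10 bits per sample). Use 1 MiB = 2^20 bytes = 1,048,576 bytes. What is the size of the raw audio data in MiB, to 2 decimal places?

Duration = 20 minutes 3 seconds = 1,203 s.
Bits = 60,000 × 1,203 × 10 × 2 = 1,443,600,000 bits = 180,450,000 bytes.
180,450,000 / 1,048,576 = 172.09 MiB.

172.09 MiB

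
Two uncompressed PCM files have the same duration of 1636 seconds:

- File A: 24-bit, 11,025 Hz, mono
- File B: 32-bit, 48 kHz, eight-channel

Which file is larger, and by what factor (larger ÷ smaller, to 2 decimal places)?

File B, by a factor of 46.44

File A: 11,025 × 3 × 1 = 33,075 bytes/s.
File B: 48,000 × 4 × 8 = 1,536,000 bytes/s.
File B is larger; ratio = 2,512,896,000 / 54,110,700 = 46.44.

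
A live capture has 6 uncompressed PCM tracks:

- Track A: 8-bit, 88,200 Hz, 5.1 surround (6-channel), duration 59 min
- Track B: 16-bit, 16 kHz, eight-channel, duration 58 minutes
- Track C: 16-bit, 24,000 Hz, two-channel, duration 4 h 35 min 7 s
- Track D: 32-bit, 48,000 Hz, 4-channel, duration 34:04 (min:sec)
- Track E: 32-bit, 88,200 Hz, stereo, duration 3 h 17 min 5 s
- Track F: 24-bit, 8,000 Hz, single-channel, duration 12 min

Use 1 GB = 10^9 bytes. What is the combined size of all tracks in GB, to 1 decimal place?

Track A: 59 min = 3,540 s; 88,200 × 3,540 × 1 × 6 = 1,873,368,000 bytes.
Track B: 58 minutes = 3,480 s; 16,000 × 3,480 × 2 × 8 = 890,880,000 bytes.
Track C: 4 h 35 min 7 s = 16,507 s; 24,000 × 16,507 × 2 × 2 = 1,584,672,000 bytes.
Track D: 34:04 (min:sec) = 2,044 s; 48,000 × 2,044 × 4 × 4 = 1,569,792,000 bytes.
Track E: 3 h 17 min 5 s = 11,825 s; 88,200 × 11,825 × 4 × 2 = 8,343,720,000 bytes.
Track F: 12 min = 720 s; 8,000 × 720 × 3 × 1 = 17,280,000 bytes.
Total = 14,279,712,000 bytes = 14.3 GB.

14.3 GB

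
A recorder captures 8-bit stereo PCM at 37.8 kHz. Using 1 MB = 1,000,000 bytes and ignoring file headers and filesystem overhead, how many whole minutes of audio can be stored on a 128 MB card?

Uncompressed byte rate = 37,800 × 1 × 2 = 75,600 bytes/s.
Capacity = 128 × 1,000,000 = 128,000,000 bytes.
128,000,000 / 75,600 ≈ 1693.12 s → 28 minutes.

28 minutes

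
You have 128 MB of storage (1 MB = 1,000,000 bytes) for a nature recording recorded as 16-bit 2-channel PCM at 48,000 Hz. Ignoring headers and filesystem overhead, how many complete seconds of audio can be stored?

666 seconds

Uncompressed byte rate = 48,000 × 2 × 2 = 192,000 bytes/s.
Capacity = 128 × 1,000,000 = 128,000,000 bytes.
128,000,000 / 192,000 ≈ 666.67 s → 666 seconds.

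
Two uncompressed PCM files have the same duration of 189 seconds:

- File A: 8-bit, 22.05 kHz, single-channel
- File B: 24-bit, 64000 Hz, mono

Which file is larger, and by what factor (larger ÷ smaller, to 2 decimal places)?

File B, by a factor of 8.71

File A: 22,050 × 1 × 1 = 22,050 bytes/s.
File B: 64,000 × 3 × 1 = 192,000 bytes/s.
File B is larger; ratio = 36,288,000 / 4,167,450 = 8.71.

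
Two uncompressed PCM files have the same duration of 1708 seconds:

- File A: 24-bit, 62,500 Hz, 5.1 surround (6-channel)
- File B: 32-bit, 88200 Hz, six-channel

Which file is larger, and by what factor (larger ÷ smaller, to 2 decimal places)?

File A: 62,500 × 3 × 6 = 1,125,000 bytes/s.
File B: 88,200 × 4 × 6 = 2,116,800 bytes/s.
File B is larger; ratio = 3,615,494,400 / 1,921,500,000 = 1.88.

File B, by a factor of 1.88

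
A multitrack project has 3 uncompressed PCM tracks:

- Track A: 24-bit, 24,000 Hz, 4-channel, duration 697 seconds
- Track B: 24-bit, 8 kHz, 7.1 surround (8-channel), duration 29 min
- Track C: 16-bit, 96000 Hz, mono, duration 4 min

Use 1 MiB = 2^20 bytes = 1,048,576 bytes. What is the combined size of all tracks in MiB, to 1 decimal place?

Track A: 24,000 × 697 × 3 × 4 = 200,736,000 bytes.
Track B: 29 min = 1,740 s; 8,000 × 1,740 × 3 × 8 = 334,080,000 bytes.
Track C: 4 min = 240 s; 96,000 × 240 × 2 × 1 = 46,080,000 bytes.
Total = 580,896,000 bytes = 554.0 MiB.

554.0 MiB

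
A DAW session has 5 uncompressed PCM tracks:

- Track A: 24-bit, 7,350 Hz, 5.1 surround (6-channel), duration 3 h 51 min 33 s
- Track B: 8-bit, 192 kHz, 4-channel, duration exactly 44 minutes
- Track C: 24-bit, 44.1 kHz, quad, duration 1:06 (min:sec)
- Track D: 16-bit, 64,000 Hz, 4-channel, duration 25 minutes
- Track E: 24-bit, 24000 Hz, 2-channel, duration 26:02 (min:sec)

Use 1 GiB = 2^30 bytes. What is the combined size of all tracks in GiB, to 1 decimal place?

4.6 GiB

Track A: 3 h 51 min 33 s = 13,893 s; 7,350 × 13,893 × 3 × 6 = 1,838,043,900 bytes.
Track B: exactly 44 minutes = 2,640 s; 192,000 × 2,640 × 1 × 4 = 2,027,520,000 bytes.
Track C: 1:06 (min:sec) = 66 s; 44,100 × 66 × 3 × 4 = 34,927,200 bytes.
Track D: 25 minutes = 1,500 s; 64,000 × 1,500 × 2 × 4 = 768,000,000 bytes.
Track E: 26:02 (min:sec) = 1,562 s; 24,000 × 1,562 × 3 × 2 = 224,928,000 bytes.
Total = 4,893,419,100 bytes = 4.6 GiB.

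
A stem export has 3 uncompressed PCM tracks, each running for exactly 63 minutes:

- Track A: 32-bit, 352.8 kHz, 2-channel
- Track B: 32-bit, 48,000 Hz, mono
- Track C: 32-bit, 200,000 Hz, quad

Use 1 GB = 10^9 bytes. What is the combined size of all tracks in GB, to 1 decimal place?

exactly 63 minutes = 3,780 s.
Track A: 352,800 × 3,780 × 4 × 2 = 10,668,672,000 bytes.
Track B: 48,000 × 3,780 × 4 × 1 = 725,760,000 bytes.
Track C: 200,000 × 3,780 × 4 × 4 = 12,096,000,000 bytes.
Total = 23,490,432,000 bytes = 23.5 GB.

23.5 GB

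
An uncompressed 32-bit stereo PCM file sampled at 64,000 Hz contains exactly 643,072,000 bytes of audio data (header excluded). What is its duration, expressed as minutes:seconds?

Byte rate = 64,000 × 4 × 2 = 512,000 bytes/s.
Duration = 643,072,000 / 512,000 = 1,256 s.
1,256 s = 20:56.

20:56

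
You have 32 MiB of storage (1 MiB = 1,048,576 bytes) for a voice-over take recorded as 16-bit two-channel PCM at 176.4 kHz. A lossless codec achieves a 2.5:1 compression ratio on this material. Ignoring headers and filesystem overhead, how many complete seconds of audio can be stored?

118 seconds

Uncompressed byte rate = 176,400 × 2 × 2 = 705,600 bytes/s.
After 2.5:1 compression, effective rate ≈ 282240 bytes/s.
Capacity = 32 × 1,048,576 = 33,554,432 bytes.
33,554,432 / effective rate ≈ 118.89 s → 118 seconds.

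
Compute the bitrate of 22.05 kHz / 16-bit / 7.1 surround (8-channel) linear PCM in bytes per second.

Bit rate = 22,050 × 16 × 8 = 2,822,400 bits/s.
2,822,400 / 8 = 352,800 bytes/s.

352,800 bytes/s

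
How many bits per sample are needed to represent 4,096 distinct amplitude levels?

log2(4,096) = 12.

12 bits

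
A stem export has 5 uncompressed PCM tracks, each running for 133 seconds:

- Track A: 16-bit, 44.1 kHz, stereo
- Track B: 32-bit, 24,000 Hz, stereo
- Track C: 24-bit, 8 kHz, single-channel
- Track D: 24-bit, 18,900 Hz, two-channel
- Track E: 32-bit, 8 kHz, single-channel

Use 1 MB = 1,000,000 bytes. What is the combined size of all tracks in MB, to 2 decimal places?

Track A: 44,100 × 133 × 2 × 2 = 23,461,200 bytes.
Track B: 24,000 × 133 × 4 × 2 = 25,536,000 bytes.
Track C: 8,000 × 133 × 3 × 1 = 3,192,000 bytes.
Track D: 18,900 × 133 × 3 × 2 = 15,082,200 bytes.
Track E: 8,000 × 133 × 4 × 1 = 4,256,000 bytes.
Total = 71,527,400 bytes = 71.53 MB.

71.53 MB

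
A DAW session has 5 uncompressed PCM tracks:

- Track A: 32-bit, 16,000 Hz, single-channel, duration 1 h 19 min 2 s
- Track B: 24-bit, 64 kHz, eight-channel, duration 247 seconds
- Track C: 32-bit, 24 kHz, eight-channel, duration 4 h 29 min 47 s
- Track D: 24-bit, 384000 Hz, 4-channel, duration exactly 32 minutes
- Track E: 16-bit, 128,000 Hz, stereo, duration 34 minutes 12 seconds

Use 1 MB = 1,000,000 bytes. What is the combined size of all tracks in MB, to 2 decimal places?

Track A: 1 h 19 min 2 s = 4,742 s; 16,000 × 4,742 × 4 × 1 = 303,488,000 bytes.
Track B: 64,000 × 247 × 3 × 8 = 379,392,000 bytes.
Track C: 4 h 29 min 47 s = 16,187 s; 24,000 × 16,187 × 4 × 8 = 12,431,616,000 bytes.
Track D: exactly 32 minutes = 1,920 s; 384,000 × 1,920 × 3 × 4 = 8,847,360,000 bytes.
Track E: 34 minutes 12 seconds = 2,052 s; 128,000 × 2,052 × 2 × 2 = 1,050,624,000 bytes.
Total = 23,012,480,000 bytes = 23012.48 MB.

23012.48 MB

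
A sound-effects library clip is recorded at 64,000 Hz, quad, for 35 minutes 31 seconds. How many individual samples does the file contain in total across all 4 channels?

35 minutes 31 seconds = 2,131 s.
64,000 × 2,131 s × 4 ch = 545,536,000 samples.

545,536,000 samples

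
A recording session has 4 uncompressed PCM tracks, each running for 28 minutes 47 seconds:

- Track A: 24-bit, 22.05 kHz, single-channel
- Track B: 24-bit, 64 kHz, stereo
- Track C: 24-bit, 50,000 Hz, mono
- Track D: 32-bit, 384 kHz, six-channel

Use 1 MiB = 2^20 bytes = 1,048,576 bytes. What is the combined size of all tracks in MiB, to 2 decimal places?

16167.16 MiB

28 minutes 47 seconds = 1,727 s.
Track A: 22,050 × 1,727 × 3 × 1 = 114,241,050 bytes.
Track B: 64,000 × 1,727 × 3 × 2 = 663,168,000 bytes.
Track C: 50,000 × 1,727 × 3 × 1 = 259,050,000 bytes.
Track D: 384,000 × 1,727 × 4 × 6 = 15,916,032,000 bytes.
Total = 16,952,491,050 bytes = 16167.16 MiB.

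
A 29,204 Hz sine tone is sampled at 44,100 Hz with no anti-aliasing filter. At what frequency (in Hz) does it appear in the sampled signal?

Nyquist = 44,100/2 = 22,050 Hz; 29,204 Hz exceeds it.
Alias = |29,204 − 1×44,100| = |29,204 − 44,100| = 14,896 Hz.

14,896 Hz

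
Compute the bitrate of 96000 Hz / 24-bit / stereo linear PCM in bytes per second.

576,000 bytes/s

Bit rate = 96,000 × 24 × 2 = 4,608,000 bits/s.
4,608,000 / 8 = 576,000 bytes/s.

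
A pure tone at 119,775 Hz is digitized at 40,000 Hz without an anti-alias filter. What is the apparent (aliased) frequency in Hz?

225 Hz

Nyquist = 40,000/2 = 20,000 Hz; 119,775 Hz exceeds it.
Alias = |119,775 − 3×40,000| = |119,775 − 120,000| = 225 Hz.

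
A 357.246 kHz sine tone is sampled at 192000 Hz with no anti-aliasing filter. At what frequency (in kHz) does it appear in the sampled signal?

Nyquist = 192,000/2 = 96,000 Hz; 357,246 Hz exceeds it.
Alias = |357,246 − 2×192,000| = |357,246 − 384,000| = 26,754 Hz = 26.754 kHz.

26.754 kHz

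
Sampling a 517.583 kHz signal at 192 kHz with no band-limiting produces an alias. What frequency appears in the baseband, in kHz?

58.417 kHz

Nyquist = 192,000/2 = 96,000 Hz; 517,583 Hz exceeds it.
Alias = |517,583 − 3×192,000| = |517,583 − 576,000| = 58,417 Hz = 58.417 kHz.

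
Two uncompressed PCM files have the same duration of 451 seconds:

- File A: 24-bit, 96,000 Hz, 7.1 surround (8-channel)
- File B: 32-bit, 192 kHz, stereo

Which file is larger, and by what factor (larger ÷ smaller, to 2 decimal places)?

File A: 96,000 × 3 × 8 = 2,304,000 bytes/s.
File B: 192,000 × 4 × 2 = 1,536,000 bytes/s.
File A is larger; ratio = 1,039,104,000 / 692,736,000 = 1.50.

File A, by a factor of 1.50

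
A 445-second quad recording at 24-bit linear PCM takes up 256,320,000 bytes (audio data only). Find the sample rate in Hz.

48,000 Hz

Bytes = sample_rate × seconds × bytes_per_sample × channels.
sample_rate = 256,320,000 / (445 × 3 × 4) = 256,320,000 / 5,340 = 48,000 Hz.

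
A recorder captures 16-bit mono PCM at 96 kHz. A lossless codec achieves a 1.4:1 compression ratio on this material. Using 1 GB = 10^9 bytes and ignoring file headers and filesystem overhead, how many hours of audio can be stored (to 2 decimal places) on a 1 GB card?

Uncompressed byte rate = 96,000 × 2 × 1 = 192,000 bytes/s.
After 1.4:1 compression, effective rate ≈ 137142.86 bytes/s.
Capacity = 1 × 1,000,000,000 = 1,000,000,000 bytes.
1,000,000,000 / effective rate ≈ 7291.67 s → 2.03 hours.

2.03 hours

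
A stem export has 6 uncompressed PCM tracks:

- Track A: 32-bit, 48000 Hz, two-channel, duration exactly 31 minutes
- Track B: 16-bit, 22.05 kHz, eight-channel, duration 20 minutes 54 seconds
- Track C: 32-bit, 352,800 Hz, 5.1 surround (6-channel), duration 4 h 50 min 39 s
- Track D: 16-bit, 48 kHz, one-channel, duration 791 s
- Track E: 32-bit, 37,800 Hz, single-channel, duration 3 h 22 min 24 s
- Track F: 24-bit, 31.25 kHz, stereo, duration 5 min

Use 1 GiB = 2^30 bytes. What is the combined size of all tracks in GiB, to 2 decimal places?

Track A: exactly 31 minutes = 1,860 s; 48,000 × 1,860 × 4 × 2 = 714,240,000 bytes.
Track B: 20 minutes 54 seconds = 1,254 s; 22,050 × 1,254 × 2 × 8 = 442,411,200 bytes.
Track C: 4 h 50 min 39 s = 17,439 s; 352,800 × 17,439 × 4 × 6 = 147,659,500,800 bytes.
Track D: 48,000 × 791 × 2 × 1 = 75,936,000 bytes.
Track E: 3 h 22 min 24 s = 12,144 s; 37,800 × 12,144 × 4 × 1 = 1,836,172,800 bytes.
Track F: 5 min = 300 s; 31,250 × 300 × 3 × 2 = 56,250,000 bytes.
Total = 150,784,510,800 bytes = 140.43 GiB.

140.43 GiB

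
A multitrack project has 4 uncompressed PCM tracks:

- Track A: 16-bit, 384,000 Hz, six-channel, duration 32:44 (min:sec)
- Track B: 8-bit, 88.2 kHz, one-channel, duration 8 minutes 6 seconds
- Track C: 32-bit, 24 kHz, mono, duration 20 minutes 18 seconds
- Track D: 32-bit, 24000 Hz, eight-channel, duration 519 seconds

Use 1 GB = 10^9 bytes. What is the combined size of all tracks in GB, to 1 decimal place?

9.6 GB

Track A: 32:44 (min:sec) = 1,964 s; 384,000 × 1,964 × 2 × 6 = 9,050,112,000 bytes.
Track B: 8 minutes 6 seconds = 486 s; 88,200 × 486 × 1 × 1 = 42,865,200 bytes.
Track C: 20 minutes 18 seconds = 1,218 s; 24,000 × 1,218 × 4 × 1 = 116,928,000 bytes.
Track D: 24,000 × 519 × 4 × 8 = 398,592,000 bytes.
Total = 9,608,497,200 bytes = 9.6 GB.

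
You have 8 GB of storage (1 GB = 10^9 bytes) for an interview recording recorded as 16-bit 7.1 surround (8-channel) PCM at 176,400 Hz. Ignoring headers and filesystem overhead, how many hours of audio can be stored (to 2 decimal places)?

0.79 hours

Uncompressed byte rate = 176,400 × 2 × 8 = 2,822,400 bytes/s.
Capacity = 8 × 1,000,000,000 = 8,000,000,000 bytes.
8,000,000,000 / 2,822,400 ≈ 2834.47 s → 0.79 hours.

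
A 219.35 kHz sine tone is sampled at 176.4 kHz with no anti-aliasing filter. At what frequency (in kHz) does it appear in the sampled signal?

42.95 kHz

Nyquist = 176,400/2 = 88,200 Hz; 219,350 Hz exceeds it.
Alias = |219,350 − 1×176,400| = |219,350 − 176,400| = 42,950 Hz = 42.95 kHz.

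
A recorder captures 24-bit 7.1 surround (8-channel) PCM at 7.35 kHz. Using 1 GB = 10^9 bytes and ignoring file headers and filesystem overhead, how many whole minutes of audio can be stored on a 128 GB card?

Uncompressed byte rate = 7,350 × 3 × 8 = 176,400 bytes/s.
Capacity = 128 × 1,000,000,000 = 128,000,000,000 bytes.
128,000,000,000 / 176,400 ≈ 725623.58 s → 12,093 minutes.

12,093 minutes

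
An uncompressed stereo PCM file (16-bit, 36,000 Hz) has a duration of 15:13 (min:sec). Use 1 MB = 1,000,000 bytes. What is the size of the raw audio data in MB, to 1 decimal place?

Duration = 15:13 (min:sec) = 913 s.
Bytes = 36,000 samples/s × 913 s × 2 bytes/sample × 2 ch = 131,472,000 bytes.
131,472,000 / 1,000,000 = 131.5 MB.

131.5 MB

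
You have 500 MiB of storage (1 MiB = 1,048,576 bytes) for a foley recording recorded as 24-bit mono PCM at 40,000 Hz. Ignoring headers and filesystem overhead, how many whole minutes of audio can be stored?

Uncompressed byte rate = 40,000 × 3 × 1 = 120,000 bytes/s.
Capacity = 500 × 1,048,576 = 524,288,000 bytes.
524,288,000 / 120,000 ≈ 4369.07 s → 72 minutes.

72 minutes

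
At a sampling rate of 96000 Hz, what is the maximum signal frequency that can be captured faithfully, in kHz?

Nyquist frequency = sample rate / 2 = 96,000 / 2 = 48 kHz.

48 kHz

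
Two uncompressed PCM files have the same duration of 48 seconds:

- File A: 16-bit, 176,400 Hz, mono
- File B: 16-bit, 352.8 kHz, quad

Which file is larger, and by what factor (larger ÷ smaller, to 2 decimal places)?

File A: 176,400 × 2 × 1 = 352,800 bytes/s.
File B: 352,800 × 2 × 4 = 2,822,400 bytes/s.
File B is larger; ratio = 135,475,200 / 16,934,400 = 8.00.

File B, by a factor of 8.00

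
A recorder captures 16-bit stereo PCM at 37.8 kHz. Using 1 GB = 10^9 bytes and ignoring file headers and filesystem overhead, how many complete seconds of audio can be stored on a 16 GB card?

Uncompressed byte rate = 37,800 × 2 × 2 = 151,200 bytes/s.
Capacity = 16 × 1,000,000,000 = 16,000,000,000 bytes.
16,000,000,000 / 151,200 ≈ 105820.11 s → 105,820 seconds.

105,820 seconds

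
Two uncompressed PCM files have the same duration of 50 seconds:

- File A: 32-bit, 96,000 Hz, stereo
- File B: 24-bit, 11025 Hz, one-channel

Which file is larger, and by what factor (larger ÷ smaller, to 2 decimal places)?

File A, by a factor of 23.22

File A: 96,000 × 4 × 2 = 768,000 bytes/s.
File B: 11,025 × 3 × 1 = 33,075 bytes/s.
File A is larger; ratio = 38,400,000 / 1,653,750 = 23.22.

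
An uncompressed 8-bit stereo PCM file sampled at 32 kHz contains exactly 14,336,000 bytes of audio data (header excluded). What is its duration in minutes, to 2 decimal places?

Byte rate = 32,000 × 1 × 2 = 64,000 bytes/s.
Duration = 14,336,000 / 64,000 = 224 s.
224 s / 60 = 3.73 minutes.

3.73 minutes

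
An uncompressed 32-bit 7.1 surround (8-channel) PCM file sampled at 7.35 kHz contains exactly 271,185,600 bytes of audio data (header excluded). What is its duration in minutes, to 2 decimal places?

19.22 minutes

Byte rate = 7,350 × 4 × 8 = 235,200 bytes/s.
Duration = 271,185,600 / 235,200 = 1,153 s.
1,153 s / 60 = 19.22 minutes.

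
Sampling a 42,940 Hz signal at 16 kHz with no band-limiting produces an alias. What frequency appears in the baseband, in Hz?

5,060 Hz

Nyquist = 16,000/2 = 8,000 Hz; 42,940 Hz exceeds it.
Alias = |42,940 − 3×16,000| = |42,940 − 48,000| = 5,060 Hz.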